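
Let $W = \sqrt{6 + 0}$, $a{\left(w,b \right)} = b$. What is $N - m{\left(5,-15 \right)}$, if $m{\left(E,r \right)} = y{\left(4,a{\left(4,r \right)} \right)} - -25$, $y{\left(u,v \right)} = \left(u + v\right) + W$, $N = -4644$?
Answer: $-4658 - \sqrt{6} \approx -4660.5$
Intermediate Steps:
$W = \sqrt{6} \approx 2.4495$
$y{\left(u,v \right)} = u + v + \sqrt{6}$ ($y{\left(u,v \right)} = \left(u + v\right) + \sqrt{6} = u + v + \sqrt{6}$)
$m{\left(E,r \right)} = 29 + r + \sqrt{6}$ ($m{\left(E,r \right)} = \left(4 + r + \sqrt{6}\right) - -25 = \left(4 + r + \sqrt{6}\right) + 25 = 29 + r + \sqrt{6}$)
$N - m{\left(5,-15 \right)} = -4644 - \left(29 - 15 + \sqrt{6}\right) = -4644 - \left(14 + \sqrt{6}\right) = -4658 - \sqrt{6}$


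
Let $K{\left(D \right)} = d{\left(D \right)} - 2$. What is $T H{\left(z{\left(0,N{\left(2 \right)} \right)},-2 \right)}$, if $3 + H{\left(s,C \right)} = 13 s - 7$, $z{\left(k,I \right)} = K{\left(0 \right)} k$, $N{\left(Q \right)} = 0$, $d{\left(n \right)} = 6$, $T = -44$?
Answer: $440$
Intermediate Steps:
$K{\left(D \right)} = 4$ ($K{\left(D \right)} = 6 - 2 = 4$)
$z{\left(k,I \right)} = 4 k$
$H{\left(s,C \right)} = -10 + 13 s$ ($H{\left(s,C \right)} = -3 + \left(13 s - 7\right) = -3 + \left(-7 + 13 s\right) = -10 + 13 s$)
$T H{\left(z{\left(0,N{\left(2 \right)} \right)},-2 \right)} = - 44 \left(-10 + 13 \cdot 4 \cdot 0\right) = - 44 \left(-10 + 13 \cdot 0\right) = - 44 \left(-10 + 0\right) = \left(-44\right) \left(-10\right) = 440$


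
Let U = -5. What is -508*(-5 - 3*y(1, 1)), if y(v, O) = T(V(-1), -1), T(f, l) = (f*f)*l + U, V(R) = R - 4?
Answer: -43180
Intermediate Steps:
V(R) = -4 + R
T(f, l) = -5 + l*f² (T(f, l) = (f*f)*l - 5 = f²*l - 5 = l*f² - 5 = -5 + l*f²)
y(v, O) = -30 (y(v, O) = -5 - (-4 - 1)² = -5 - 1*(-5)² = -5 - 1*25 = -5 - 25 = -30)
-508*(-5 - 3*y(1, 1)) = -508*(-5 - 3*(-30)) = -508*(-5 + 90) = -508*85 = -43180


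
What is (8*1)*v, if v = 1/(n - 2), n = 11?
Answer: 8/9 ≈ 0.88889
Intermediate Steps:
v = ⅑ (v = 1/(11 - 2) = 1/9 = ⅑ ≈ 0.11111)
(8*1)*v = (8*1)*(⅑) = 8*(⅑) = 8/9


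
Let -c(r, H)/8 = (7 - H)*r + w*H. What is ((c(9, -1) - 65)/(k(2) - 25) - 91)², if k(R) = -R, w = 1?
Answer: 369664/81 ≈ 4563.8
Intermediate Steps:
c(r, H) = -8*H - 8*r*(7 - H) (c(r, H) = -8*((7 - H)*r + 1*H) = -8*(r*(7 - H) + H) = -8*(H + r*(7 - H)) = -8*H - 8*r*(7 - H))
((c(9, -1) - 65)/(k(2) - 25) - 91)² = (((-56*9 - 8*(-1) + 8*(-1)*9) - 65)/(-1*2 - 25) - 91)² = (((-504 + 8 - 72) - 65)/(-2 - 25) - 91)² = ((-568 - 65)/(-27) - 91)² = (-633*(-1/27) - 91)² = (211/9 - 91)² = (-608/9)² = 369664/81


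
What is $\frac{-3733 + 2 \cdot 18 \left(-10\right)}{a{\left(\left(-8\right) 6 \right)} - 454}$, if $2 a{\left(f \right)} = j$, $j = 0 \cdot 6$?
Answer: $\frac{4093}{454} \approx 9.0154$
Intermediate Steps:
$j = 0$
$a{\left(f \right)} = 0$ ($a{\left(f \right)} = \frac{1}{2} \cdot 0 = 0$)
$\frac{-3733 + 2 \cdot 18 \left(-10\right)}{a{\left(\left(-8\right) 6 \right)} - 454} = \frac{-3733 + 2 \cdot 18 \left(-10\right)}{0 - 454} = \frac{-3733 + 36 \left(-10\right)}{-454} = \left(-3733 - 360\right) \left(- \frac{1}{454}\right) = \left(-4093\right) \left(- \frac{1}{454}\right) = \frac{4093}{454}$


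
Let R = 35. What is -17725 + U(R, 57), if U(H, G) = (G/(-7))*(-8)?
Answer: -123619/7 ≈ -17660.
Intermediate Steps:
U(H, G) = 8*G/7 (U(H, G) = (G*(-⅐))*(-8) = -G/7*(-8) = 8*G/7)
-17725 + U(R, 57) = -17725 + (8/7)*57 = -17725 + 456/7 = -123619/7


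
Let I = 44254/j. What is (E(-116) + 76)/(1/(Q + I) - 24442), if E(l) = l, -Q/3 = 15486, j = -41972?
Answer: 696421225/425548189911 ≈ 0.0016365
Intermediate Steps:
Q = -46458 (Q = -3*15486 = -46458)
I = -3161/2998 (I = 44254/(-41972) = 44254*(-1/41972) = -3161/2998 ≈ -1.0544)
(E(-116) + 76)/(1/(Q + I) - 24442) = (-116 + 76)/(1/(-46458 - 3161/2998) - 24442) = -40/(1/(-139284245/2998) - 24442) = -40/(-2998/139284245 - 24442) = -40/(-3404385519288/139284245) = -40*(-139284245/3404385519288) = 696421225/425548189911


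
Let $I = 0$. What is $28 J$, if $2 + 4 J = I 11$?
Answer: $-14$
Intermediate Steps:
$J = - \frac{1}{2}$ ($J = - \frac{1}{2} + \frac{0 \cdot 11}{4} = - \frac{1}{2} + \frac{1}{4} \cdot 0 = - \frac{1}{2} + 0 = - \frac{1}{2} \approx -0.5$)
$28 J = 28 \left(- \frac{1}{2}\right) = -14$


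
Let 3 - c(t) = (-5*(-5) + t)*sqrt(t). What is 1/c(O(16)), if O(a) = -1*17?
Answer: I/(3*I + 8*sqrt(17)) ≈ 0.0027347 + 0.030068*I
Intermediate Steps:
O(a) = -17
c(t) = 3 - sqrt(t)*(25 + t) (c(t) = 3 - (-5*(-5) + t)*sqrt(t) = 3 - (25 + t)*sqrt(t) = 3 - sqrt(t)*(25 + t))
1/c(O(16)) = 1/(3 - (-17)**(3/2) - 25*I*sqrt(17)) = 1/(3 - (-17)*I*sqrt(17) - 25*I*sqrt(17)) = 1/(3 + 17*I*sqrt(17) - 25*I*sqrt(17)) = 1/(3 - 8*I*sqrt(17))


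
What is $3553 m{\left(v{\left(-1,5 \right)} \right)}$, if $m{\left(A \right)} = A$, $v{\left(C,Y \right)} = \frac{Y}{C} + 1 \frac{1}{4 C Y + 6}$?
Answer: $- \frac{252263}{14} \approx -18019.0$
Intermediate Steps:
$v{\left(C,Y \right)} = \frac{1}{6 + 4 C Y} + \frac{Y}{C}$ ($v{\left(C,Y \right)} = \frac{Y}{C} + 1 \frac{1}{4 C Y + 6} = \frac{Y}{C} + 1 \frac{1}{6 + 4 C Y} = \frac{Y}{C} + \frac{1}{6 + 4 C Y} = \frac{1}{6 + 4 C Y} + \frac{Y}{C}$)
$3553 m{\left(v{\left(-1,5 \right)} \right)} = 3553 \frac{-1 + 6 \cdot 5 + 4 \left(-1\right) 5^{2}}{2 \left(-1\right) \left(3 + 2 \left(-1\right) 5\right)} = 3553 \cdot \frac{1}{2} \left(-1\right) \frac{1}{3 - 10} \left(-1 + 30 + 4 \left(-1\right) 25\right) = 3553 \cdot \frac{1}{2} \left(-1\right) \frac{1}{-7} \left(-1 + 30 - 100\right) = 3553 \cdot \frac{1}{2} \left(-1\right) \left(- \frac{1}{7}\right) \left(-71\right) = 3553 \left(- \frac{71}{14}\right) = - \frac{252263}{14}$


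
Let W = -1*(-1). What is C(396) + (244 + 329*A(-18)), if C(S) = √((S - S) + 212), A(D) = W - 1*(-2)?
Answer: 1231 + 2*√53 ≈ 1245.6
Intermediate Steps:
W = 1
A(D) = 3 (A(D) = 1 - 1*(-2) = 1 + 2 = 3)
C(S) = 2*√53 (C(S) = √(0 + 212) = √212 = 2*√53)
C(396) + (244 + 329*A(-18)) = 2*√53 + (244 + 329*3) = 2*√53 + (244 + 987) = 2*√53 + 1231 = 1231 + 2*√53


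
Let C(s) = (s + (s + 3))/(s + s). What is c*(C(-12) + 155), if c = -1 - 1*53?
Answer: -33669/4 ≈ -8417.3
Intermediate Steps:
C(s) = (3 + 2*s)/(2*s) (C(s) = (s + (3 + s))/((2*s)) = (3 + 2*s)*(1/(2*s)) = (3 + 2*s)/(2*s))
c = -54 (c = -1 - 53 = -54)
c*(C(-12) + 155) = -54*((3/2 - 12)/(-12) + 155) = -54*(-1/12*(-21/2) + 155) = -54*(7/8 + 155) = -54*1247/8 = -33669/4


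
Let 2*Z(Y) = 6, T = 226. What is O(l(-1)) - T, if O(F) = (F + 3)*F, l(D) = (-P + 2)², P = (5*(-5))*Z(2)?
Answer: 35170602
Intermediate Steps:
Z(Y) = 3 (Z(Y) = (½)*6 = 3)
P = -75 (P = (5*(-5))*3 = -25*3 = -75)
l(D) = 5929 (l(D) = (-1*(-75) + 2)² = (75 + 2)² = 77² = 5929)
O(F) = F*(3 + F) (O(F) = (3 + F)*F = F*(3 + F))
O(l(-1)) - T = 5929*(3 + 5929) - 1*226 = 5929*5932 - 226 = 35170828 - 226 = 35170602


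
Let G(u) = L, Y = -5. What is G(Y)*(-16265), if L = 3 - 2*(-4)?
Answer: -178915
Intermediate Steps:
L = 11 (L = 3 + 8 = 11)
G(u) = 11
G(Y)*(-16265) = 11*(-16265) = -178915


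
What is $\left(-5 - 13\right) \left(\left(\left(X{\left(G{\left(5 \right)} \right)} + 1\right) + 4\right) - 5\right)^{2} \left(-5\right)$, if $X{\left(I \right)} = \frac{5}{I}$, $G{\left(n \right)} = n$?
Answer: $90$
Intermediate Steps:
$\left(-5 - 13\right) \left(\left(\left(X{\left(G{\left(5 \right)} \right)} + 1\right) + 4\right) - 5\right)^{2} \left(-5\right) = \left(-5 - 13\right) \left(\left(\left(\frac{5}{5} + 1\right) + 4\right) - 5\right)^{2} \left(-5\right) = - 18 \left(\left(\left(5 \cdot \frac{1}{5} + 1\right) + 4\right) - 5\right)^{2} \left(-5\right) = - 18 \left(\left(\left(1 + 1\right) + 4\right) - 5\right)^{2} \left(-5\right) = - 18 \left(\left(2 + 4\right) - 5\right)^{2} \left(-5\right) = - 18 \left(6 - 5\right)^{2} \left(-5\right) = - 18 \cdot 1^{2} \left(-5\right) = \left(-18\right) 1 \left(-5\right) = \left(-18\right) \left(-5\right) = 90$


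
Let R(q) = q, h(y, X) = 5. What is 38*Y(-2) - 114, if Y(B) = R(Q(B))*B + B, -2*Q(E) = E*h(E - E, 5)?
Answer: -570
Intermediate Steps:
Q(E) = -5*E/2 (Q(E) = -E*5/2 = -5*E/2)
Y(B) = B - 5*B²/2 (Y(B) = (-5*B/2)*B + B = -5*B²/2 + B = B - 5*B²/2)
38*Y(-2) - 114 = 38*((½)*(-2)*(2 - 5*(-2))) - 114 = 38*((½)*(-2)*(2 + 10)) - 114 = 38*((½)*(-2)*12) - 114 = 38*(-12) - 114 = -456 - 114 = -570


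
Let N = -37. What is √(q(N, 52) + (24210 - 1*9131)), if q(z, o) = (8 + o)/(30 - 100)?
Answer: √738829/7 ≈ 122.79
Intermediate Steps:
q(z, o) = -4/35 - o/70 (q(z, o) = (8 + o)/(-70) = (8 + o)*(-1/70) = -4/35 - o/70)
√(q(N, 52) + (24210 - 1*9131)) = √((-4/35 - 1/70*52) + (24210 - 1*9131)) = √((-4/35 - 26/35) + (24210 - 9131)) = √(-6/7 + 15079) = √(105547/7) = √738829/7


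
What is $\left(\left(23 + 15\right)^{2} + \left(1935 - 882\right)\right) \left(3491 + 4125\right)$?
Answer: $19017152$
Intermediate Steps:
$\left(\left(23 + 15\right)^{2} + \left(1935 - 882\right)\right) \left(3491 + 4125\right) = \left(38^{2} + 1053\right) 7616 = \left(1444 + 1053\right) 7616 = 2497 \cdot 7616 = 19017152$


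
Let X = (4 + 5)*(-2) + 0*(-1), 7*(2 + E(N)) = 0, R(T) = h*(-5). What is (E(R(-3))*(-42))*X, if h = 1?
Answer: -1512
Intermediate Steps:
R(T) = -5 (R(T) = 1*(-5) = -5)
E(N) = -2 (E(N) = -2 + (⅐)*0 = -2 + 0 = -2)
X = -18 (X = 9*(-2) + 0 = -18 + 0 = -18)
(E(R(-3))*(-42))*X = -2*(-42)*(-18) = 84*(-18) = -1512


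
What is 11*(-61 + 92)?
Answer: 341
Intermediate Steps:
11*(-61 + 92) = 11*31 = 341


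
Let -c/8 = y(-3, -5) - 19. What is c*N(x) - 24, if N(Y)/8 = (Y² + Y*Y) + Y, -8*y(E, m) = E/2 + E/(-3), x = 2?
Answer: 12096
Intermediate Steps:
y(E, m) = -E/48 (y(E, m) = -(E/2 + E/(-3))/8 = -(E*(½) + E*(-⅓))/8 = -(E/2 - E/3)/8 = -E/48)
N(Y) = 8*Y + 16*Y² (N(Y) = 8*((Y² + Y*Y) + Y) = 8*((Y² + Y²) + Y) = 8*(2*Y² + Y) = 8*(Y + 2*Y²) = 8*Y + 16*Y²)
c = 303/2 (c = -8*(-1/48*(-3) - 19) = -8*(1/16 - 19) = -8*(-303/16) = 303/2 ≈ 151.50)
c*N(x) - 24 = 303*(8*2*(1 + 2*2))/2 - 24 = 303*(8*2*(1 + 4))/2 - 24 = 303*(8*2*5)/2 - 24 = (303/2)*80 - 24 = 12120 - 24 = 12096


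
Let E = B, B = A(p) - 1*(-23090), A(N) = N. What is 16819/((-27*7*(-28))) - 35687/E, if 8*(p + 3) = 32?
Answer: 66503975/40732524 ≈ 1.6327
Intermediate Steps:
p = 1 (p = -3 + (1/8)*32 = -3 + 4 = 1)
B = 23091 (B = 1 - 1*(-23090) = 1 + 23090 = 23091)
E = 23091
16819/((-27*7*(-28))) - 35687/E = 16819/((-27*7*(-28))) - 35687/23091 = 16819/((-189*(-28))) - 35687*1/23091 = 16819/5292 - 35687/23091 = 66503975/40732524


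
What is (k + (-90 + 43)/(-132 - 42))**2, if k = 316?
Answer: 3028410961/30276 ≈ 1.0003e+5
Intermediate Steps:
(k + (-90 + 43)/(-132 - 42))**2 = (316 + (-90 + 43)/(-132 - 42))**2 = (316 - 47/(-174))**2 = (316 - 47*(-1/174))**2 = (316 + 47/174)**2 = (55031/174)**2 = 3028410961/30276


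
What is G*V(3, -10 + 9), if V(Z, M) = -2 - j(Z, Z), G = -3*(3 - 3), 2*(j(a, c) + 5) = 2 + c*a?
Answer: 0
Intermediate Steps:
j(a, c) = -4 + a*c/2 (j(a, c) = -5 + (2 + c*a)/2 = -5 + (2 + a*c)/2 = -5 + (1 + a*c/2) = -4 + a*c/2)
G = 0 (G = -3*0 = 0)
V(Z, M) = 2 - Z**2/2 (V(Z, M) = -2 - (-4 + Z*Z/2) = -2 - (-4 + Z**2/2) = -2 + (4 - Z**2/2) = 2 - Z**2/2)
G*V(3, -10 + 9) = 0*(2 - 1/2*3**2) = 0*(2 - 1/2*9) = 0*(2 - 9/2) = 0*(-5/2) = 0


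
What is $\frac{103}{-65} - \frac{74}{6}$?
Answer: $- \frac{2714}{195} \approx -13.918$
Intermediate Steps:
$\frac{103}{-65} - \frac{74}{6} = 103 \left(- \frac{1}{65}\right) - \frac{37}{3} = - \frac{103}{65} - \frac{37}{3} = - \frac{2714}{195}$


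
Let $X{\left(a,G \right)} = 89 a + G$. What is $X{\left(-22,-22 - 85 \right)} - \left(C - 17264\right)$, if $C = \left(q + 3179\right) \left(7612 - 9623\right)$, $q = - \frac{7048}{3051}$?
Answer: $\frac{19537147040}{3051} \approx 6.4035 \cdot 10^{6}$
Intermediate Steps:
$q = - \frac{7048}{3051}$ ($q = \left(-7048\right) \frac{1}{3051} = - \frac{7048}{3051} \approx -2.3101$)
$C = - \frac{19490774891}{3051}$ ($C = \left(- \frac{7048}{3051} + 3179\right) \left(7612 - 9623\right) = \frac{9692081}{3051} \left(-2011\right) = - \frac{19490774891}{3051} \approx -6.3883 \cdot 10^{6}$)
$X{\left(a,G \right)} = G + 89 a$
$X{\left(-22,-22 - 85 \right)} - \left(C - 17264\right) = \left(\left(-22 - 85\right) + 89 \left(-22\right)\right) - \left(- \frac{19490774891}{3051} - 17264\right) = \left(\left(-22 - 85\right) - 1958\right) - \left(- \frac{19490774891}{3051} - 17264\right) = \left(-107 - 1958\right) - - \frac{19543447355}{3051} = -2065 + \frac{19543447355}{3051} = \frac{19537147040}{3051}$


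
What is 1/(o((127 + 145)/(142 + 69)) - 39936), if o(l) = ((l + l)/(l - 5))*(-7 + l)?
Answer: -165213/6597290848 ≈ -2.5043e-5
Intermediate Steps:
o(l) = 2*l*(-7 + l)/(-5 + l) (o(l) = ((2*l)/(-5 + l))*(-7 + l) = (2*l/(-5 + l))*(-7 + l) = 2*l*(-7 + l)/(-5 + l))
1/(o((127 + 145)/(142 + 69)) - 39936) = 1/(2*((127 + 145)/(142 + 69))*(-7 + (127 + 145)/(142 + 69))/(-5 + (127 + 145)/(142 + 69)) - 39936) = 1/(2*(272/211)*(-7 + 272/211)/(-5 + 272/211) - 39936) = 1/(2*(272/211)*(-1205/211)/(-783/211) - 39936) = 1/(2*(272/211)*(-211/783)*(-1205/211) - 39936) = 1/(655520/165213 - 39936) = 1/(-6597290848/165213) = -165213/6597290848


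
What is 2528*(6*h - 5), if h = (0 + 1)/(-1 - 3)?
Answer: -16432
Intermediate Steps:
h = -¼ (h = 1/(-4) = 1*(-¼) = -¼ ≈ -0.25000)
2528*(6*h - 5) = 2528*(6*(-¼) - 5) = 2528*(-3/2 - 5) = 2528*(-13/2) = -16432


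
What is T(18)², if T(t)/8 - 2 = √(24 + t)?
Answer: 2944 + 256*√42 ≈ 4603.1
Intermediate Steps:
T(t) = 16 + 8*√(24 + t)
T(18)² = (16 + 8*√(24 + 18))² = (16 + 8*√42)²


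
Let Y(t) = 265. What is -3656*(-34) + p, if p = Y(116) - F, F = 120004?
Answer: 4565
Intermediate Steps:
p = -119739 (p = 265 - 1*120004 = 265 - 120004 = -119739)
-3656*(-34) + p = -3656*(-34) - 119739 = 124304 - 119739 = 4565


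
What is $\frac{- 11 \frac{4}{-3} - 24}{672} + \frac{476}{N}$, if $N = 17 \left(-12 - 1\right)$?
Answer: $- \frac{2029}{936} \approx -2.1677$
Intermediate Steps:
$N = -221$ ($N = 17 \left(-13\right) = -221$)
$\frac{- 11 \frac{4}{-3} - 24}{672} + \frac{476}{N} = \frac{- 11 \frac{4}{-3} - 24}{672} + \frac{476}{-221} = \left(- 11 \cdot 4 \left(- \frac{1}{3}\right) - 24\right) \frac{1}{672} + 476 \left(- \frac{1}{221}\right) = \left(\left(-11\right) \left(- \frac{4}{3}\right) - 24\right) \frac{1}{672} - \frac{28}{13} = \left(\frac{44}{3} - 24\right) \frac{1}{672} - \frac{28}{13} = \left(- \frac{28}{3}\right) \frac{1}{672} - \frac{28}{13} = - \frac{1}{72} - \frac{28}{13} = - \frac{2029}{936}$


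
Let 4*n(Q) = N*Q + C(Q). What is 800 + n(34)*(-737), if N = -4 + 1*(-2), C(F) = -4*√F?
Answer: 38387 + 737*√34 ≈ 42684.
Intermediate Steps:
N = -6 (N = -4 - 2 = -6)
n(Q) = -√Q - 3*Q/2 (n(Q) = (-6*Q - 4*√Q)/4 = -√Q - 3*Q/2)
800 + n(34)*(-737) = 800 + (-√34 - 3/2*34)*(-737) = 800 + (-√34 - 51)*(-737) = 800 + (-51 - √34)*(-737) = 800 + (37587 + 737*√34) = 38387 + 737*√34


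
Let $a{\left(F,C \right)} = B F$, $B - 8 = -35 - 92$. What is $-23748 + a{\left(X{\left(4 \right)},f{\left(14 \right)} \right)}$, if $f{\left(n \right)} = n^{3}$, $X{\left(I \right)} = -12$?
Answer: $-22320$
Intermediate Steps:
$B = -119$ ($B = 8 - 127 = -119$)
$a{\left(F,C \right)} = - 119 F$
$-23748 + a{\left(X{\left(4 \right)},f{\left(14 \right)} \right)} = -23748 - -1428 = -23748 + 1428 = -22320$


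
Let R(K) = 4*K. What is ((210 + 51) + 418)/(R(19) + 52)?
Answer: 679/128 ≈ 5.3047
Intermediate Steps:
((210 + 51) + 418)/(R(19) + 52) = ((210 + 51) + 418)/(4*19 + 52) = (261 + 418)/(76 + 52) = 679/128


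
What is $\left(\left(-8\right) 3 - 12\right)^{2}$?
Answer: $1296$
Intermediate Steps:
$\left(\left(-8\right) 3 - 12\right)^{2} = \left(-24 - 12\right)^{2} = \left(-36\right)^{2} = 1296$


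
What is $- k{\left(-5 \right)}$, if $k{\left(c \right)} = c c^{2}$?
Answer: $125$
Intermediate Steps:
$k{\left(c \right)} = c^{3}$
$- k{\left(-5 \right)} = - \left(-5\right)^{3} = \left(-1\right) \left(-125\right) = 125$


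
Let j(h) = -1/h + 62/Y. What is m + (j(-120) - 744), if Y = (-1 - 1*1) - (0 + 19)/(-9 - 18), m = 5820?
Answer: 4223671/840 ≈ 5028.2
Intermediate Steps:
Y = -35/27 (Y = (-1 - 1) - 19/(-27) = -2 - 19*(-1)/27 = -2 - 1*(-19/27) = -2 + 19/27 = -35/27 ≈ -1.2963)
j(h) = -1674/35 - 1/h (j(h) = -1/h + 62/(-35/27) = -1/h + 62*(-27/35) = -1/h - 1674/35 = -1674/35 - 1/h)
m + (j(-120) - 744) = 5820 + ((-1674/35 - 1/(-120)) - 744) = 5820 + ((-1674/35 - 1*(-1/120)) - 744) = 5820 + ((-1674/35 + 1/120) - 744) = 5820 + (-40169/840 - 744) = 5820 - 665129/840 = 4223671/840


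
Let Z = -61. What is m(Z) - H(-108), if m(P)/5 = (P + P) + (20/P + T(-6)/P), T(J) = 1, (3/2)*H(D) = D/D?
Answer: -112067/183 ≈ -612.39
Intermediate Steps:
H(D) = 2/3 (H(D) = 2*(D/D)/3 = (2/3)*1 = 2/3)
m(P) = 10*P + 105/P (m(P) = 5*((P + P) + (20/P + 1/P)) = 5*(2*P + (20/P + 1/P)) = 5*(2*P + 21/P) = 10*P + 105/P)
m(Z) - H(-108) = (10*(-61) + 105/(-61)) - 1*2/3 = (-610 + 105*(-1/61)) - 2/3 = (-610 - 105/61) - 2/3 = -37315/61 - 2/3 = -112067/183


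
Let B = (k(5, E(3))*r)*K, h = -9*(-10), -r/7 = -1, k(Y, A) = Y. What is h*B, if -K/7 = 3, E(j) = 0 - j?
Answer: -66150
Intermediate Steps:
E(j) = -j
r = 7 (r = -7*(-1) = 7)
K = -21 (K = -7*3 = -21)
h = 90
B = -735 (B = (5*7)*(-21) = 35*(-21) = -735)
h*B = 90*(-735) = -66150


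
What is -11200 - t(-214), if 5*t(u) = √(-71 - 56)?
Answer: -11200 - I*√127/5 ≈ -11200.0 - 2.2539*I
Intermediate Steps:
t(u) = I*√127/5 (t(u) = √(-71 - 56)/5 = √(-127)/5 = (I*√127)/5 = I*√127/5)
-11200 - t(-214) = -11200 - I*√127/5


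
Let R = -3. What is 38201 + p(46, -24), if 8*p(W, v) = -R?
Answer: 305611/8 ≈ 38201.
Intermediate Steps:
p(W, v) = 3/8 (p(W, v) = (-1*(-3))/8 = (⅛)*3 = 3/8)
38201 + p(46, -24) = 38201 + 3/8 = 305611/8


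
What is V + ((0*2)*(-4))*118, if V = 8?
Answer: 8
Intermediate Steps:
V + ((0*2)*(-4))*118 = 8 + ((0*2)*(-4))*118 = 8 + (0*(-4))*118 = 8 + 0*118 = 8 + 0 = 8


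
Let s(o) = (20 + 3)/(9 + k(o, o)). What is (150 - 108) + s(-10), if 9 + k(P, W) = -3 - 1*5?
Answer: 313/8 ≈ 39.125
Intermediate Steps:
k(P, W) = -17 (k(P, W) = -9 + (-3 - 1*5) = -9 + (-3 - 5) = -9 - 8 = -17)
s(o) = -23/8 (s(o) = (20 + 3)/(9 - 17) = 23/(-8) = 23*(-⅛) = -23/8)
(150 - 108) + s(-10) = (150 - 108) - 23/8 = 42 - 23/8 = 313/8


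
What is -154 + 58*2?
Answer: -38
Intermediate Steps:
-154 + 58*2 = -154 + 116 = -38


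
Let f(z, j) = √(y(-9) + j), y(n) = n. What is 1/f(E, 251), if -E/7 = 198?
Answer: √2/22 ≈ 0.064282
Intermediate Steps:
E = -1386 (E = -7*198 = -1386)
f(z, j) = √(-9 + j)
1/f(E, 251) = 1/(√(-9 + 251)) = 1/(√242) = 1/(11*√2) = √2/22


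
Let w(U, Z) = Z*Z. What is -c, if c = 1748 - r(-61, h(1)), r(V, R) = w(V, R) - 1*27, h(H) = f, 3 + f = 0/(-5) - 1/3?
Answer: -15875/9 ≈ -1763.9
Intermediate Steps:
f = -10/3 (f = -3 + (0/(-5) - 1/3) = -3 + (0*(-⅕) - 1*⅓) = -3 + (0 - ⅓) = -3 - ⅓ = -10/3 ≈ -3.3333)
h(H) = -10/3
w(U, Z) = Z²
r(V, R) = -27 + R² (r(V, R) = R² - 1*27 = R² - 27 = -27 + R²)
c = 15875/9 (c = 1748 - (-27 + (-10/3)²) = 1748 - (-27 + 100/9) = 1748 - 1*(-143/9) = 1748 + 143/9 = 15875/9 ≈ 1763.9)
-c = -1*15875/9 = -15875/9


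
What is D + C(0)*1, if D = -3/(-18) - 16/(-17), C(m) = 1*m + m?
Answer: 113/102 ≈ 1.1078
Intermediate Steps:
C(m) = 2*m (C(m) = m + m = 2*m)
D = 113/102 (D = -3*(-1/18) - 16*(-1/17) = ⅙ + 16/17 = 113/102 ≈ 1.1078)
D + C(0)*1 = 113/102 + (2*0)*1 = 113/102 + 0*1 = 113/102 + 0 = 113/102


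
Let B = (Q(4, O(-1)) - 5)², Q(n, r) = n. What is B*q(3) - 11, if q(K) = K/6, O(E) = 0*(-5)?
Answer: -21/2 ≈ -10.500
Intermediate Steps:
O(E) = 0
q(K) = K/6 (q(K) = K*(⅙) = K/6)
B = 1 (B = (4 - 5)² = (-1)² = 1)
B*q(3) - 11 = 1*((⅙)*3) - 11 = 1*(½) - 11 = ½ - 11 = -21/2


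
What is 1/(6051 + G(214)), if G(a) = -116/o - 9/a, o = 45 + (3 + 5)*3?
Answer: 14766/89323621 ≈ 0.00016531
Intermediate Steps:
o = 69 (o = 45 + 8*3 = 45 + 24 = 69)
G(a) = -116/69 - 9/a
1/(6051 + G(214)) = 1/(6051 + (-116/69 - 9/214)) = 1/(6051 - 25445/14766) = 1/(89323621/14766) = 14766/89323621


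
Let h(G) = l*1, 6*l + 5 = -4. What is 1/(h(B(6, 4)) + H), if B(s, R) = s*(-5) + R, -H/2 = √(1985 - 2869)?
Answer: -6/14153 + 16*I*√221/14153 ≈ -0.00042394 + 0.016806*I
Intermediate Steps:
l = -3/2 (l = -⅚ + (⅙)*(-4) = -⅚ - ⅔ = -3/2 ≈ -1.5000)
H = -4*I*√221 (H = -2*√(1985 - 2869) = -4*I*√221 ≈ -59.464*I)
B(s, R) = R - 5*s (B(s, R) = -5*s + R = R - 5*s)
h(G) = -3/2 (h(G) = -3/2*1 = -3/2)
1/(h(B(6, 4)) + H) = 1/(-3/2 - 4*I*√221)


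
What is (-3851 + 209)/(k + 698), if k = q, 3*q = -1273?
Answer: -10926/821 ≈ -13.308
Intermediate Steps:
q = -1273/3 (q = (⅓)*(-1273) = -1273/3 ≈ -424.33)
k = -1273/3 ≈ -424.33
(-3851 + 209)/(k + 698) = (-3851 + 209)/(-1273/3 + 698) = -3642/821/3 = -3642*3/821 = -10926/821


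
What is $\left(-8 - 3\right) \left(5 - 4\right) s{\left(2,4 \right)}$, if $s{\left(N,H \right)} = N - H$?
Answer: $22$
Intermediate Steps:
$\left(-8 - 3\right) \left(5 - 4\right) s{\left(2,4 \right)} = \left(-8 - 3\right) \left(5 - 4\right) \left(2 - 4\right) = \left(-8 - 3\right) 1 \left(2 - 4\right) = \left(-11\right) 1 \left(-2\right) = \left(-11\right) \left(-2\right) = 22$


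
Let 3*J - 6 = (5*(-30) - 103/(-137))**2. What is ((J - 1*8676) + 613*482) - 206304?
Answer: 4950117625/56307 ≈ 87913.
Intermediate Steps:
J = 418192423/56307 (J = 2 + (5*(-30) - 103/(-137))**2/3 = 2 + (-150 - 103*(-1/137))**2/3 = 2 + (-150 + 103/137)**2/3 = 2 + (-20447/137)**2/3 = 2 + (1/3)*(418079809/18769) = 2 + 418079809/56307 = 418192423/56307 ≈ 7427.0)
((J - 1*8676) + 613*482) - 206304 = ((418192423/56307 - 1*8676) + 613*482) - 206304 = ((418192423/56307 - 8676) + 295466) - 206304 = (-70327109/56307 + 295466) - 206304 = 16566476953/56307 - 206304 = 4950117625/56307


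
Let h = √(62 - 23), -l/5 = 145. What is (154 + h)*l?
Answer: -111650 - 725*√39 ≈ -1.1618e+5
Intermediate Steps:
l = -725 (l = -5*145 = -725)
h = √39 ≈ 6.2450
(154 + h)*l = (154 + √39)*(-725) = -111650 - 725*√39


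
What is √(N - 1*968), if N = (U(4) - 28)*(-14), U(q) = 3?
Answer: I*√618 ≈ 24.86*I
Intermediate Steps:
N = 350 (N = (3 - 28)*(-14) = -25*(-14) = 350)
√(N - 1*968) = √(350 - 1*968) = √(350 - 968) = √(-618) = I*√618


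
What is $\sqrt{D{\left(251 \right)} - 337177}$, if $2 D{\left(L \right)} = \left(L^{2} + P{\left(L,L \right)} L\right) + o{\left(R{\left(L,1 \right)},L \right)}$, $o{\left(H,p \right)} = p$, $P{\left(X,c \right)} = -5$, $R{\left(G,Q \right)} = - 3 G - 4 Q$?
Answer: $\frac{i \sqrt{1224714}}{2} \approx 553.33 i$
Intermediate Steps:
$R{\left(G,Q \right)} = - 4 Q - 3 G$
$D{\left(L \right)} = \frac{L^{2}}{2} - 2 L$ ($D{\left(L \right)} = \frac{\left(L^{2} - 5 L\right) + L}{2} = \frac{L^{2} - 4 L}{2} = \frac{L^{2}}{2} - 2 L$)
$\sqrt{D{\left(251 \right)} - 337177} = \sqrt{\frac{1}{2} \cdot 251 \left(-4 + 251\right) - 337177} = \sqrt{\frac{1}{2} \cdot 251 \cdot 247 - 337177} = \sqrt{\frac{61997}{2} - 337177} = \sqrt{- \frac{612357}{2}} = \frac{i \sqrt{1224714}}{2}$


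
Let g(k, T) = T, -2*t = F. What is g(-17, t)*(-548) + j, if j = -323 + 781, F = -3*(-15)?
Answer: 12788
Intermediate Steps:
F = 45
t = -45/2 (t = -½*45 = -45/2 ≈ -22.500)
j = 458
g(-17, t)*(-548) + j = -45/2*(-548) + 458 = 12330 + 458 = 12788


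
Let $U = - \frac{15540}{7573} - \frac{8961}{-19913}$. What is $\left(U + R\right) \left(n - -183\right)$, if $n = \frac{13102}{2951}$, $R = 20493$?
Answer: $\frac{1709257044188382150}{445014190699} \approx 3.8409 \cdot 10^{6}$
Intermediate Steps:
$U = - \frac{241586367}{150801149}$ ($U = \left(-15540\right) \frac{1}{7573} - - \frac{8961}{19913} = - \frac{15540}{7573} + \frac{8961}{19913} = - \frac{241586367}{150801149} \approx -1.602$)
$n = \frac{13102}{2951}$ ($n = 13102 \cdot \frac{1}{2951} = \frac{13102}{2951} \approx 4.4398$)
$\left(U + R\right) \left(n - -183\right) = \left(- \frac{241586367}{150801149} + 20493\right) \left(\frac{13102}{2951} - -183\right) = \frac{3090126360090 \left(\frac{13102}{2951} + \left(-3 + 186\right)\right)}{150801149} = \frac{3090126360090 \left(\frac{13102}{2951} + 183\right)}{150801149} = \frac{3090126360090}{150801149} \cdot \frac{553135}{2951} = \frac{1709257044188382150}{445014190699}$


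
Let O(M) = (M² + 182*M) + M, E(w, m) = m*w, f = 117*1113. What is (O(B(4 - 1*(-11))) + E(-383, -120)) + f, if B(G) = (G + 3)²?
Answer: 340449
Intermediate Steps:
B(G) = (3 + G)²
f = 130221
O(M) = M² + 183*M
(O(B(4 - 1*(-11))) + E(-383, -120)) + f = ((3 + (4 - 1*(-11)))²*(183 + (3 + (4 - 1*(-11)))²) - 120*(-383)) + 130221 = ((3 + (4 + 11))²*(183 + (3 + (4 + 11))²) + 45960) + 130221 = ((3 + 15)²*(183 + (3 + 15)²) + 45960) + 130221 = (18²*(183 + 18²) + 45960) + 130221 = (324*(183 + 324) + 45960) + 130221 = (324*507 + 45960) + 130221 = (164268 + 45960) + 130221 = 210228 + 130221 = 340449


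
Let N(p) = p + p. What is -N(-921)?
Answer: 1842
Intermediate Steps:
N(p) = 2*p
-N(-921) = -2*(-921) = -1*(-1842) = 1842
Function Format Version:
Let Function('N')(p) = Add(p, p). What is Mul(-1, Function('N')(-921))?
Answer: 1842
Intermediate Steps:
Function('N')(p) = Mul(2, p)
Mul(-1, Function('N')(-921)) = Mul(-1, Mul(2, -921)) = Mul(-1, -1842) = 1842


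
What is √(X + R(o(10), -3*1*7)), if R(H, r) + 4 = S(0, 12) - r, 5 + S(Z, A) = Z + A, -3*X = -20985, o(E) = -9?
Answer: √7019 ≈ 83.779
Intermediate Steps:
X = 6995 (X = -⅓*(-20985) = 6995)
S(Z, A) = -5 + A + Z (S(Z, A) = -5 + (Z + A) = -5 + (A + Z) = -5 + A + Z)
R(H, r) = 3 - r (R(H, r) = -4 + ((-5 + 12 + 0) - r) = -4 + (7 - r) = 3 - r)
√(X + R(o(10), -3*1*7)) = √(6995 + (3 - (-3*1)*7)) = √(6995 + (3 - (-3)*7)) = √(6995 + (3 - 1*(-21))) = √(6995 + (3 + 21)) = √(6995 + 24) = √7019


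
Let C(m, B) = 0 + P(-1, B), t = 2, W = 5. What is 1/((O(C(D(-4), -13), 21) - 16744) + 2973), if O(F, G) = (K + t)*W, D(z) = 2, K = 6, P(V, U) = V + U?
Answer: -1/13731 ≈ -7.2828e-5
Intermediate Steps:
P(V, U) = U + V
C(m, B) = -1 + B (C(m, B) = 0 + (B - 1) = 0 + (-1 + B) = -1 + B)
O(F, G) = 40 (O(F, G) = (6 + 2)*5 = 8*5 = 40)
1/((O(C(D(-4), -13), 21) - 16744) + 2973) = 1/((40 - 16744) + 2973) = 1/(-16704 + 2973) = 1/(-13731) = -1/13731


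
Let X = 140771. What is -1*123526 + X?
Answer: 17245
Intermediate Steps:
-1*123526 + X = -1*123526 + 140771 = -123526 + 140771 = 17245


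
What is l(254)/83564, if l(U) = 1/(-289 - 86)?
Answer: -1/31336500 ≈ -3.1912e-8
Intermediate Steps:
l(U) = -1/375 (l(U) = 1/(-375) = -1/375)
l(254)/83564 = -1/375/83564 = -1/375*1/83564 = -1/31336500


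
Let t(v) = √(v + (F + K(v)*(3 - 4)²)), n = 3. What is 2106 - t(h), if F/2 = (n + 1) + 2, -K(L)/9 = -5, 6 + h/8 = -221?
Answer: 2106 - I*√1759 ≈ 2106.0 - 41.94*I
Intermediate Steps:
h = -1816 (h = -48 + 8*(-221) = -48 - 1768 = -1816)
K(L) = 45 (K(L) = -9*(-5) = 45)
F = 12 (F = 2*((3 + 1) + 2) = 2*(4 + 2) = 2*6 = 12)
t(v) = √(57 + v) (t(v) = √(v + (12 + 45*(3 - 4)²)) = √(v + (12 + 45*(-1)²)) = √(v + (12 + 45*1)) = √(v + (12 + 45)) = √(v + 57) = √(57 + v))
2106 - t(h) = 2106 - √(57 - 1816) = 2106 - √(-1759) = 2106 - I*√1759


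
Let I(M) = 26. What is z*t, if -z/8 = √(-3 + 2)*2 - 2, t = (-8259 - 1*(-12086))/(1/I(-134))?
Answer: 1592032 - 1592032*I ≈ 1.592e+6 - 1.592e+6*I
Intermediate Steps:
t = 99502 (t = (-8259 - 1*(-12086))/(1/26) = (-8259 + 12086)/(1/26) = 3827*26 = 99502)
z = 16 - 16*I (z = -8*(√(-3 + 2)*2 - 2) = -8*(√(-1)*2 - 2) = -8*(I*2 - 2) = -8*(2*I - 2) = -8*(-2 + 2*I) = 16 - 16*I ≈ 16.0 - 16.0*I)
z*t = (16 - 16*I)*99502 = 1592032 - 1592032*I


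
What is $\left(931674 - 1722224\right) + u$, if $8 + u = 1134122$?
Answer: $343564$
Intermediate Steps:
$u = 1134114$ ($u = -8 + 1134122 = 1134114$)
$\left(931674 - 1722224\right) + u = \left(931674 - 1722224\right) + 1134114 = -790550 + 1134114 = 343564$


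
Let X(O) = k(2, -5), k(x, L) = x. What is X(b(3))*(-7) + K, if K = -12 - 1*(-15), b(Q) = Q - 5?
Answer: -11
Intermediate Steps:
b(Q) = -5 + Q
X(O) = 2
K = 3 (K = -12 + 15 = 3)
X(b(3))*(-7) + K = 2*(-7) + 3 = -14 + 3 = -11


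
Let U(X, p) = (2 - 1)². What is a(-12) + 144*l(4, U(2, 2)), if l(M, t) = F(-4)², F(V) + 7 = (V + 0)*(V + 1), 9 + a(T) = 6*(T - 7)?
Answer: 3477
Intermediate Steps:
a(T) = -51 + 6*T (a(T) = -9 + 6*(T - 7) = -9 + 6*(-7 + T) = -9 + (-42 + 6*T) = -51 + 6*T)
U(X, p) = 1 (U(X, p) = 1² = 1)
F(V) = -7 + V*(1 + V) (F(V) = -7 + (V + 0)*(V + 1) = -7 + V*(1 + V))
l(M, t) = 25 (l(M, t) = (-7 - 4 + (-4)²)² = (-7 - 4 + 16)² = 5² = 25)
a(-12) + 144*l(4, U(2, 2)) = (-51 + 6*(-12)) + 144*25 = (-51 - 72) + 3600 = -123 + 3600 = 3477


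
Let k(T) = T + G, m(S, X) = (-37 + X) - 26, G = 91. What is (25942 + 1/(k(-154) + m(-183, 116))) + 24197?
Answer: 501389/10 ≈ 50139.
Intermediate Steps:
m(S, X) = -63 + X
k(T) = 91 + T (k(T) = T + 91 = 91 + T)
(25942 + 1/(k(-154) + m(-183, 116))) + 24197 = (25942 + 1/((91 - 154) + (-63 + 116))) + 24197 = (25942 + 1/(-63 + 53)) + 24197 = (25942 + 1/(-10)) + 24197 = (25942 - ⅒) + 24197 = 259419/10 + 24197 = 501389/10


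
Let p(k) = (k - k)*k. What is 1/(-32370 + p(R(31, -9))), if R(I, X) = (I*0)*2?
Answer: -1/32370 ≈ -3.0893e-5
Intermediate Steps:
R(I, X) = 0 (R(I, X) = 0*2 = 0)
p(k) = 0 (p(k) = 0*k = 0)
1/(-32370 + p(R(31, -9))) = 1/(-32370 + 0) = 1/(-32370) = -1/32370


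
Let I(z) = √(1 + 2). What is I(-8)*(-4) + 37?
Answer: 37 - 4*√3 ≈ 30.072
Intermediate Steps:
I(z) = √3
I(-8)*(-4) + 37 = √3*(-4) + 37 = -4*√3 + 37 = 37 - 4*√3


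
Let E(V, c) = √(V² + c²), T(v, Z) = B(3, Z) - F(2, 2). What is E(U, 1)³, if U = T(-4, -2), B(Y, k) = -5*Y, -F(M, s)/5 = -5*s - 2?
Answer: 5626*√5626 ≈ 4.2199e+5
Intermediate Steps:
F(M, s) = 10 + 25*s (F(M, s) = -5*(-5*s - 2) = -5*(-2 - 5*s) = 10 + 25*s)
T(v, Z) = -75 (T(v, Z) = -5*3 - (10 + 25*2) = -15 - (10 + 50) = -15 - 1*60 = -15 - 60 = -75)
U = -75
E(U, 1)³ = (√((-75)² + 1²))³ = (√(5625 + 1))³ = (√5626)³ = 5626*√5626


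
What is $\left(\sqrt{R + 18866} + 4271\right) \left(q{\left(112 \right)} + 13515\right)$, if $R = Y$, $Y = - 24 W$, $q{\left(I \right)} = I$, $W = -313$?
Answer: $58200917 + 149897 \sqrt{218} \approx 6.0414 \cdot 10^{7}$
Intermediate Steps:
$Y = 7512$ ($Y = \left(-24\right) \left(-313\right) = 7512$)
$R = 7512$
$\left(\sqrt{R + 18866} + 4271\right) \left(q{\left(112 \right)} + 13515\right) = \left(\sqrt{7512 + 18866} + 4271\right) \left(112 + 13515\right) = \left(\sqrt{26378} + 4271\right) 13627 = \left(11 \sqrt{218} + 4271\right) 13627 = \left(4271 + 11 \sqrt{218}\right) 13627 = 58200917 + 149897 \sqrt{218}$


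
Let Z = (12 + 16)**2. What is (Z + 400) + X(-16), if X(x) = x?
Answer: 1168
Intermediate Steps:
Z = 784 (Z = 28**2 = 784)
(Z + 400) + X(-16) = (784 + 400) - 16 = 1184 - 16 = 1168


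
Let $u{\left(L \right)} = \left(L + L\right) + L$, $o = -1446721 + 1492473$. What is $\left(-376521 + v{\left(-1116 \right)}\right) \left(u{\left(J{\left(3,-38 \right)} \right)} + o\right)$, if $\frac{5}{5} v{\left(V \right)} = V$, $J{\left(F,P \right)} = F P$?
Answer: $-17148496170$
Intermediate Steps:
$o = 45752$
$v{\left(V \right)} = V$
$u{\left(L \right)} = 3 L$ ($u{\left(L \right)} = 2 L + L = 3 L$)
$\left(-376521 + v{\left(-1116 \right)}\right) \left(u{\left(J{\left(3,-38 \right)} \right)} + o\right) = \left(-376521 - 1116\right) \left(3 \cdot 3 \left(-38\right) + 45752\right) = - 377637 \left(3 \left(-114\right) + 45752\right) = - 377637 \left(-342 + 45752\right) = \left(-377637\right) 45410 = -17148496170$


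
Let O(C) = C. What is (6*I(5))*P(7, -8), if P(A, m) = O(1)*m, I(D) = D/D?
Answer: -48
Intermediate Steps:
I(D) = 1
P(A, m) = m (P(A, m) = 1*m = m)
(6*I(5))*P(7, -8) = (6*1)*(-8) = 6*(-8) = -48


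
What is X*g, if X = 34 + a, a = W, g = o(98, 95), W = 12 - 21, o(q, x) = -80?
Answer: -2000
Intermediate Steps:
W = -9
g = -80
a = -9
X = 25 (X = 34 - 9 = 25)
X*g = 25*(-80) = -2000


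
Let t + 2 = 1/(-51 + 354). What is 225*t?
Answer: -45375/101 ≈ -449.26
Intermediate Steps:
t = -605/303 (t = -2 + 1/(-51 + 354) = -2 + 1/303 = -605/303 ≈ -1.9967)
225*t = 225*(-605/303) = -45375/101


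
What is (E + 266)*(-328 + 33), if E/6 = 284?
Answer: -581150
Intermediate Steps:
E = 1704 (E = 6*284 = 1704)
(E + 266)*(-328 + 33) = (1704 + 266)*(-328 + 33) = 1970*(-295) = -581150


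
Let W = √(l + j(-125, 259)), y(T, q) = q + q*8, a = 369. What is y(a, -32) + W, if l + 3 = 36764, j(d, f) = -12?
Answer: -288 + √36749 ≈ -96.300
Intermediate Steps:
l = 36761 (l = -3 + 36764 = 36761)
y(T, q) = 9*q (y(T, q) = q + 8*q = 9*q)
W = √36749 (W = √(36761 - 12) = √36749 ≈ 191.70)
y(a, -32) + W = 9*(-32) + √36749 = -288 + √36749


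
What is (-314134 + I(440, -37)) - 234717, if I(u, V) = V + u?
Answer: -548448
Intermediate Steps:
(-314134 + I(440, -37)) - 234717 = (-314134 + (-37 + 440)) - 234717 = (-314134 + 403) - 234717 = -313731 - 234717 = -548448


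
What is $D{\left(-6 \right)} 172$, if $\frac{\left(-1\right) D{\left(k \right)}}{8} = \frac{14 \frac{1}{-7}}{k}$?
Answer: $- \frac{1376}{3} \approx -458.67$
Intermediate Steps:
$D{\left(k \right)} = \frac{16}{k}$ ($D{\left(k \right)} = - 8 \frac{14 \frac{1}{-7}}{k} = - 8 \frac{14 \left(- \frac{1}{7}\right)}{k} = - 8 \left(- \frac{2}{k}\right) = \frac{16}{k}$)
$D{\left(-6 \right)} 172 = \frac{16}{-6} \cdot 172 = 16 \left(- \frac{1}{6}\right) 172 = \left(- \frac{8}{3}\right) 172 = - \frac{1376}{3}$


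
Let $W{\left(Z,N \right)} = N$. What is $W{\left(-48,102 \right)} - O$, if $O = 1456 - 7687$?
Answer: $6333$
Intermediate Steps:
$O = -6231$
$W{\left(-48,102 \right)} - O = 102 - -6231 = 102 + 6231 = 6333$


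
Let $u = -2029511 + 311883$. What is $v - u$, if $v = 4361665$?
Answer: $6079293$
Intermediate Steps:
$u = -1717628$
$v - u = 4361665 - -1717628 = 4361665 + 1717628 = 6079293$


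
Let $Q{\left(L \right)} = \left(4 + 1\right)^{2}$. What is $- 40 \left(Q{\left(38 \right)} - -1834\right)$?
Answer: $-74360$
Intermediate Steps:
$Q{\left(L \right)} = 25$ ($Q{\left(L \right)} = 5^{2} = 25$)
$- 40 \left(Q{\left(38 \right)} - -1834\right) = - 40 \left(25 - -1834\right) = - 40 \left(25 + 1834\right) = \left(-40\right) 1859 = -74360$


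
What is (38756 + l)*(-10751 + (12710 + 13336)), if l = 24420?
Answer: 966276920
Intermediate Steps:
(38756 + l)*(-10751 + (12710 + 13336)) = (38756 + 24420)*(-10751 + (12710 + 13336)) = 63176*(-10751 + 26046) = 63176*15295 = 966276920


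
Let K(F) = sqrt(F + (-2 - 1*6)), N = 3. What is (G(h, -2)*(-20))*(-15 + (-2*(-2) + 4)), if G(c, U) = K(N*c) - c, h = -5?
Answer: 700 + 140*I*sqrt(23) ≈ 700.0 + 671.42*I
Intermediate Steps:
K(F) = sqrt(-8 + F) (K(F) = sqrt(F + (-2 - 6)) = sqrt(F - 8) = sqrt(-8 + F))
G(c, U) = sqrt(-8 + 3*c) - c
(G(h, -2)*(-20))*(-15 + (-2*(-2) + 4)) = ((sqrt(-8 + 3*(-5)) - 1*(-5))*(-20))*(-15 + (-2*(-2) + 4)) = ((sqrt(-8 - 15) + 5)*(-20))*(-15 + (4 + 4)) = ((sqrt(-23) + 5)*(-20))*(-15 + 8) = ((I*sqrt(23) + 5)*(-20))*(-7) = ((5 + I*sqrt(23))*(-20))*(-7) = (-100 - 20*I*sqrt(23))*(-7) = 700 + 140*I*sqrt(23)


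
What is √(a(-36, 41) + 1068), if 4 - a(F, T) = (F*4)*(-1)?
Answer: 4*√58 ≈ 30.463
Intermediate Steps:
a(F, T) = 4 + 4*F (a(F, T) = 4 - F*4*(-1) = 4 - 4*F*(-1) = 4 - (-4)*F = 4 + 4*F)
√(a(-36, 41) + 1068) = √((4 + 4*(-36)) + 1068) = √((4 - 144) + 1068) = √(-140 + 1068) = √928 = 4*√58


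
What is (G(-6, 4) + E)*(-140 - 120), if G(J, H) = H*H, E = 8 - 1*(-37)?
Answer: -15860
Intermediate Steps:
E = 45 (E = 8 + 37 = 45)
G(J, H) = H²
(G(-6, 4) + E)*(-140 - 120) = (4² + 45)*(-140 - 120) = (16 + 45)*(-260) = 61*(-260) = -15860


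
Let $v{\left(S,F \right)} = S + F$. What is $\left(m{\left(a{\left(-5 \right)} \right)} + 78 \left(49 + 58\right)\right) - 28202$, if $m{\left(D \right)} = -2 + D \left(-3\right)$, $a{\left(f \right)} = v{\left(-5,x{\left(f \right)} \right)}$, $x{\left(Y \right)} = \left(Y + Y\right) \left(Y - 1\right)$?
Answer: $-20023$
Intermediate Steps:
$x{\left(Y \right)} = 2 Y \left(-1 + Y\right)$
$v{\left(S,F \right)} = F + S$
$a{\left(f \right)} = -5 + 2 f \left(-1 + f\right)$ ($a{\left(f \right)} = 2 f \left(-1 + f\right) - 5 = -5 + 2 f \left(-1 + f\right)$)
$m{\left(D \right)} = -2 - 3 D$
$\left(m{\left(a{\left(-5 \right)} \right)} + 78 \left(49 + 58\right)\right) - 28202 = \left(\left(-2 - 3 \left(-5 + 2 \left(-5\right) \left(-1 - 5\right)\right)\right) + 78 \left(49 + 58\right)\right) - 28202 = \left(\left(-2 - 3 \left(-5 + 2 \left(-5\right) \left(-6\right)\right)\right) + 78 \cdot 107\right) - 28202 = \left(\left(-2 - 3 \left(-5 + 60\right)\right) + 8346\right) - 28202 = \left(\left(-2 - 165\right) + 8346\right) - 28202 = \left(-167 + 8346\right) - 28202 = 8179 - 28202 = -20023$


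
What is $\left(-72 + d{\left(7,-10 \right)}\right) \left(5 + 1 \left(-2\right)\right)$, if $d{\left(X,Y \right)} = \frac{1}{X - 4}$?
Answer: $-215$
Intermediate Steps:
$d{\left(X,Y \right)} = \frac{1}{-4 + X}$
$\left(-72 + d{\left(7,-10 \right)}\right) \left(5 + 1 \left(-2\right)\right) = \left(-72 + \frac{1}{-4 + 7}\right) \left(5 + 1 \left(-2\right)\right) = \left(-72 + \frac{1}{3}\right) \left(5 - 2\right) = \left(-72 + \frac{1}{3}\right) 3 = \left(- \frac{215}{3}\right) 3 = -215$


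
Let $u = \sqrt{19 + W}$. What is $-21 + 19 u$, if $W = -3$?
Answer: $55$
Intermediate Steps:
$u = 4$ ($u = \sqrt{19 - 3} = \sqrt{16} = 4$)
$-21 + 19 u = -21 + 19 \cdot 4 = -21 + 76 = 55$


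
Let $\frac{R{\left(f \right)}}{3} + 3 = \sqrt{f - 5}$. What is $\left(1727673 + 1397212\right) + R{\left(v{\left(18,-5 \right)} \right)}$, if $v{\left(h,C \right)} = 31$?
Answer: $3124876 + 3 \sqrt{26} \approx 3.1249 \cdot 10^{6}$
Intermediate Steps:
$R{\left(f \right)} = -9 + 3 \sqrt{-5 + f}$ ($R{\left(f \right)} = -9 + 3 \sqrt{f - 5} = -9 + 3 \sqrt{-5 + f}$)
$\left(1727673 + 1397212\right) + R{\left(v{\left(18,-5 \right)} \right)} = \left(1727673 + 1397212\right) - \left(9 - 3 \sqrt{-5 + 31}\right) = 3124885 - \left(9 - 3 \sqrt{26}\right) = 3124876 + 3 \sqrt{26}$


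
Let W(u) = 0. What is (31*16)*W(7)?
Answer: 0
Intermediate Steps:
(31*16)*W(7) = (31*16)*0 = 496*0 = 0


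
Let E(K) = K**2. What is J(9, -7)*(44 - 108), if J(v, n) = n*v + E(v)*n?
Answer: 40320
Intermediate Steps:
J(v, n) = n*v + n*v**2 (J(v, n) = n*v + v**2*n = n*v + n*v**2)
J(9, -7)*(44 - 108) = (-7*9*(1 + 9))*(44 - 108) = -7*9*10*(-64) = -630*(-64) = 40320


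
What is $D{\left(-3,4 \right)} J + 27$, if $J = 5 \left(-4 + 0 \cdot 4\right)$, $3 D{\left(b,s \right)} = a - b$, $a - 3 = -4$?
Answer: $\frac{41}{3} \approx 13.667$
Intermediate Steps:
$a = -1$ ($a = 3 - 4 = -1$)
$D{\left(b,s \right)} = - \frac{1}{3} - \frac{b}{3}$ ($D{\left(b,s \right)} = \frac{-1 - b}{3} = - \frac{1}{3} - \frac{b}{3}$)
$J = -20$ ($J = 5 \left(-4 + 0\right) = 5 \left(-4\right) = -20$)
$D{\left(-3,4 \right)} J + 27 = \left(- \frac{1}{3} - -1\right) \left(-20\right) + 27 = \left(- \frac{1}{3} + 1\right) \left(-20\right) + 27 = \frac{2}{3} \left(-20\right) + 27 = - \frac{40}{3} + 27 = \frac{41}{3}$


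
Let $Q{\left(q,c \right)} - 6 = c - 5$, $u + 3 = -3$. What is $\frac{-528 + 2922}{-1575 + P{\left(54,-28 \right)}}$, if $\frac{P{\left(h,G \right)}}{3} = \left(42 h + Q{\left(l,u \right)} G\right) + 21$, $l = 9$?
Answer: $\frac{57}{136} \approx 0.41912$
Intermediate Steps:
$u = -6$ ($u = -3 - 3 = -6$)
$Q{\left(q,c \right)} = 1 + c$ ($Q{\left(q,c \right)} = 6 + \left(c - 5\right) = 6 + \left(-5 + c\right) = 1 + c$)
$P{\left(h,G \right)} = 63 - 15 G + 126 h$ ($P{\left(h,G \right)} = 3 \left(\left(42 h + \left(1 - 6\right) G\right) + 21\right) = 3 \left(\left(42 h - 5 G\right) + 21\right) = 3 \left(\left(- 5 G + 42 h\right) + 21\right) = 3 \left(21 - 5 G + 42 h\right) = 63 - 15 G + 126 h$)
$\frac{-528 + 2922}{-1575 + P{\left(54,-28 \right)}} = \frac{-528 + 2922}{-1575 + \left(63 - -420 + 126 \cdot 54\right)} = \frac{2394}{-1575 + \left(63 + 420 + 6804\right)} = \frac{2394}{-1575 + 7287} = \frac{2394}{5712} = 2394 \cdot \frac{1}{5712} = \frac{57}{136}$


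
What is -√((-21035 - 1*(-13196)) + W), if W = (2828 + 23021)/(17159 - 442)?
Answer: -I*√2190239841938/16717 ≈ -88.529*I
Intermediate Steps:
W = 25849/16717 ≈ 1.5463
-√((-21035 - 1*(-13196)) + W) = -√((-21035 - 1*(-13196)) + 25849/16717) = -√((-21035 + 13196) + 25849/16717) = -√(-7839 + 25849/16717) = -√(-131018714/16717) = -I*√2190239841938/16717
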